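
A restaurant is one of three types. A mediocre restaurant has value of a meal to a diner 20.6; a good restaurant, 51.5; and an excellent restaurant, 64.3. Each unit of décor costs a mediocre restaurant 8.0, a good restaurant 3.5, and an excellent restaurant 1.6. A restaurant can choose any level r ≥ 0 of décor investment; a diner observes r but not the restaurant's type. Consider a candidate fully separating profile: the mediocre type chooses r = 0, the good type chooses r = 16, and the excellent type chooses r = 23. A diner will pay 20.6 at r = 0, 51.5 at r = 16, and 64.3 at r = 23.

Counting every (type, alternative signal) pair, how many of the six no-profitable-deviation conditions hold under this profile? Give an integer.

Excellent (own payoff 64.3 − 1.6×23 = 27.5): to r=0 gives 20.6 → no gain ✓; to r=16 gives 51.5 − 1.6×16 = 25.9 → no gain ✓.
Good (own payoff 51.5 − 3.5×16 = -4.5): to r=0 gives 20.6 → profitable ✗; to r=23 gives 64.3 − 3.5×23 = -16.2 → no gain ✓.
Mediocre (own payoff 20.6): to r=16 gives 51.5 − 8.0×16 = -76.5 → no gain ✓; to r=23 gives 64.3 − 8.0×23 = -119.7 → no gain ✓.
5 of the 6 constraints hold; not an equilibrium.

5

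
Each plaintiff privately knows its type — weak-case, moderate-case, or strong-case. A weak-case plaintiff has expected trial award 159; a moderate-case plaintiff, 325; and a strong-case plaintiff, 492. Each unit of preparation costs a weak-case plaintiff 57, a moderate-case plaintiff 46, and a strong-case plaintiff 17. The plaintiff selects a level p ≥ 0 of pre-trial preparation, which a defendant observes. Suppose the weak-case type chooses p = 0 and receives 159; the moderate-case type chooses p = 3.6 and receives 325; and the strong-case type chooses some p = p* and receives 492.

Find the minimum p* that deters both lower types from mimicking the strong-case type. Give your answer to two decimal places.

7.23

Moderate-case type (on-path payoff 325 − 46×3.6 = 159.4) won't mimic when 159.4 ≥ 492 − 46·p*, i.e. p* ≥ 7.23.
Weak-case type (on-path payoff 159) won't mimic when 159 ≥ 492 − 57·p*, i.e. p* ≥ 5.84.
Both must hold, so p* = max(5.84, 7.23) = 7.23. The moderate-case type's constraint binds.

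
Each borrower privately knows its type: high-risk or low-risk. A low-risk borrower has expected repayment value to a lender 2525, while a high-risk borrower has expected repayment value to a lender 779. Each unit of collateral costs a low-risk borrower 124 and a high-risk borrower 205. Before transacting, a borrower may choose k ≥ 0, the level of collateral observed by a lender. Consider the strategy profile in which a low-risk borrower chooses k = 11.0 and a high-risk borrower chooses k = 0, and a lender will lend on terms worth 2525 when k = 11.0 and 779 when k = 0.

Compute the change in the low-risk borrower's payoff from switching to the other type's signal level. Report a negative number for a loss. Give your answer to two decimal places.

-382.00

Playing k = 11.0 the low-risk borrower receives 2525 − 124 × 11.0 = 1161.
Deviating to k = 0 yields 779 instead.
Gain from deviating: 779 − 1161 = -382.00.
The gain is negative, so the low-risk type's incentive-compatibility constraint is satisfied.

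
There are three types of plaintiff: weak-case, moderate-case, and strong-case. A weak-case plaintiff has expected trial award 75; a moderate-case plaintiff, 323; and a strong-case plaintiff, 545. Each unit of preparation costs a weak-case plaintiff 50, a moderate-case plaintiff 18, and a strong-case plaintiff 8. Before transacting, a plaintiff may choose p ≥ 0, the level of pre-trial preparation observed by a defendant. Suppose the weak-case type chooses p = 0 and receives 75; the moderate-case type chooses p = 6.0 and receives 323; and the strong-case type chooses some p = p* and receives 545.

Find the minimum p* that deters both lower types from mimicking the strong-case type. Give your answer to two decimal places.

18.33

Moderate-case type (on-path payoff 323 − 18×6.0 = 215) won't mimic when 215 ≥ 545 − 18·p*, i.e. p* ≥ 18.33.
Weak-case type (on-path payoff 75) won't mimic when 75 ≥ 545 − 50·p*, i.e. p* ≥ 9.40.
Both must hold, so p* = max(9.40, 18.33) = 18.33. The moderate-case type's constraint binds.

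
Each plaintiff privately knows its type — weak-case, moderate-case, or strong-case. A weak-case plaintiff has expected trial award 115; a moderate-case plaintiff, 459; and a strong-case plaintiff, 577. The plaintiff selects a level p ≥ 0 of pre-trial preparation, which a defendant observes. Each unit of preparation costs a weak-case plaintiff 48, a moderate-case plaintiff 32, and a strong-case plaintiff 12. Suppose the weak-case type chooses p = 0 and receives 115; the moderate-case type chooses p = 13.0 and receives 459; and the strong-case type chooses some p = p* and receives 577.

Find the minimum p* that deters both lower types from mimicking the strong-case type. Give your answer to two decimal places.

16.69

Moderate-case type (on-path payoff 459 − 32×13.0 = 43) won't mimic when 43 ≥ 577 − 32·p*, i.e. p* ≥ 16.69.
Weak-case type (on-path payoff 115) won't mimic when 115 ≥ 577 − 48·p*, i.e. p* ≥ 9.63.
Both must hold, so p* = max(9.63, 16.69) = 16.69. The moderate-case type's constraint binds.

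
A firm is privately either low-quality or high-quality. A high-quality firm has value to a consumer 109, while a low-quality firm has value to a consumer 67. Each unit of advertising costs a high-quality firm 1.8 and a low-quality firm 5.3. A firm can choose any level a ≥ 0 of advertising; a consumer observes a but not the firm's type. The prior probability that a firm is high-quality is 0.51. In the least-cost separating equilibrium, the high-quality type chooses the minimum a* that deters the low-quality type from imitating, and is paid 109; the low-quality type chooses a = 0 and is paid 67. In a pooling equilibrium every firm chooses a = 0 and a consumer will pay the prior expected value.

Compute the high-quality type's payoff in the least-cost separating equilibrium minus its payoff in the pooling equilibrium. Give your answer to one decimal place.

6.3

Least-cost separating signal: a* solves 67 = 109 − 5.3·a*, so a* = (109 − 67)/5.3 ≈ 7.9245.
High-quality type's separating payoff: 109 − 1.8 × a* = 109 − 1.8 × (109 − 67)/5.3 = 109 − 75.6/5.3 ≈ 94.736.
Pooling payoff: 0.51 × 109 + 0.49 × 67 = 88.42.
Difference: 94.736 − 88.42 = 6.316, i.e. 6.3 to one decimal place.
The high-quality type prefers to separate.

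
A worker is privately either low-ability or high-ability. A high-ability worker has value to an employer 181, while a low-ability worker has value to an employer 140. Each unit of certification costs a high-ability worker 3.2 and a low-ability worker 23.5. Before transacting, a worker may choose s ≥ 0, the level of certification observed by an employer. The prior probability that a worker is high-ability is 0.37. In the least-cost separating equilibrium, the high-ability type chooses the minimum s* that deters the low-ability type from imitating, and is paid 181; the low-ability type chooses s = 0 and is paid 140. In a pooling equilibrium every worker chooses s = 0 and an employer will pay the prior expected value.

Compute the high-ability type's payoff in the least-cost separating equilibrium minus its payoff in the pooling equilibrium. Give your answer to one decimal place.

Least-cost separating signal: s* solves 140 = 181 − 23.5·s*, so s* = (181 − 140)/23.5 ≈ 1.7447.
High-ability type's separating payoff: 181 − 3.2 × s* = 181 − 3.2 × (181 − 140)/23.5 = 181 − 131.2/23.5 ≈ 175.417.
Pooling payoff: 0.37 × 181 + 0.63 × 140 = 155.17.
Difference: 175.417 − 155.17 = 20.247, i.e. 20.2 to one decimal place.
The high-ability type prefers to separate.

20.2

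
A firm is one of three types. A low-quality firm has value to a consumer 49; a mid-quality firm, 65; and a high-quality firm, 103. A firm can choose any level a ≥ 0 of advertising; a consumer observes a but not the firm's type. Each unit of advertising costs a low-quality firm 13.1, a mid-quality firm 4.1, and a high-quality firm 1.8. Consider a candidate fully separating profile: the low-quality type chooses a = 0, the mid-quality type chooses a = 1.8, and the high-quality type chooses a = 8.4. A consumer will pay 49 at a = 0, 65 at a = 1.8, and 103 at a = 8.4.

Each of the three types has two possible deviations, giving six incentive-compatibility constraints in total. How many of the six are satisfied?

Low-quality (own payoff 49): to a=1.8 gives 65 − 13.1×1.8 = 41.42 → no gain ✓; to a=8.4 gives 103 − 13.1×8.4 = -7.04 → no gain ✓.
High-quality (own payoff 103 − 1.8×8.4 = 87.88): to a=0 gives 49 → no gain ✓; to a=1.8 gives 65 − 1.8×1.8 = 61.76 → no gain ✓.
Mid-quality (own payoff 65 − 4.1×1.8 = 57.62): to a=0 gives 49 → no gain ✓; to a=8.4 gives 103 − 4.1×8.4 = 68.56 → profitable ✗.
5 of the 6 constraints hold; not an equilibrium.

5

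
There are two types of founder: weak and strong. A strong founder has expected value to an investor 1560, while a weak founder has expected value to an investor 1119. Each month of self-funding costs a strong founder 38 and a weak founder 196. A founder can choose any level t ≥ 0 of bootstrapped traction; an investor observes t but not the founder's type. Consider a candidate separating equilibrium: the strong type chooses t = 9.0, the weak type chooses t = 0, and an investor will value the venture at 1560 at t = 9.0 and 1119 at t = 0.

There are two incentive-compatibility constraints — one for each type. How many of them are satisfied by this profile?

Strong type: signal → 1560 − 38 × 9.0 = 1218; deviate to 0 → 1119. IC holds (1218 ≥ 1119).
Weak type: stay at 0 → 1119; mimic → 1560 − 196 × 9.0 = -204. IC holds (1119 ≥ -204).
2 of 2 constraints hold, so this is a separating equilibrium.

2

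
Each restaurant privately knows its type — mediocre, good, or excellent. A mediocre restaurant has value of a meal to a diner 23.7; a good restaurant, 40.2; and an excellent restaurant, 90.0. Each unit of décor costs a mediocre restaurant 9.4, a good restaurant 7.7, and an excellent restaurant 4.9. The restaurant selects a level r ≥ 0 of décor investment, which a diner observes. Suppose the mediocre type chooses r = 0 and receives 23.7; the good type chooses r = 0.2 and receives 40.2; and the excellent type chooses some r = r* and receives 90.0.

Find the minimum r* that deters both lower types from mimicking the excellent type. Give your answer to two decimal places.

7.05

Mediocre type (on-path payoff 23.7) won't mimic when 23.7 ≥ 90.0 − 9.4·r*, i.e. r* ≥ 7.05.
Good type (on-path payoff 40.2 − 7.7×0.2 = 38.66) won't mimic when 38.66 ≥ 90.0 − 7.7·r*, i.e. r* ≥ 6.67.
Both must hold, so r* = max(7.05, 6.67) = 7.05. The mediocre type's constraint binds.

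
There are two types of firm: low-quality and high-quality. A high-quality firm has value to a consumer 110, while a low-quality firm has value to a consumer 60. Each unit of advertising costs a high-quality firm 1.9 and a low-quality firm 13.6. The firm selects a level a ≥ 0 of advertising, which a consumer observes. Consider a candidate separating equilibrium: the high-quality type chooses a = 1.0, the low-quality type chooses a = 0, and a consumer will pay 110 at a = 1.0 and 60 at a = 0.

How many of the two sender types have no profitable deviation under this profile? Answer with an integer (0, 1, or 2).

High-quality type: signal → 110 − 1.9 × 1.0 = 108.1; deviate to 0 → 60. IC holds (108.1 ≥ 60).
Low-quality type: stay at 0 → 60; mimic → 110 − 13.6 × 1.0 = 96.4. IC fails (60 < 96.4).
1 of 2 constraints hold, so this profile is not an equilibrium.

1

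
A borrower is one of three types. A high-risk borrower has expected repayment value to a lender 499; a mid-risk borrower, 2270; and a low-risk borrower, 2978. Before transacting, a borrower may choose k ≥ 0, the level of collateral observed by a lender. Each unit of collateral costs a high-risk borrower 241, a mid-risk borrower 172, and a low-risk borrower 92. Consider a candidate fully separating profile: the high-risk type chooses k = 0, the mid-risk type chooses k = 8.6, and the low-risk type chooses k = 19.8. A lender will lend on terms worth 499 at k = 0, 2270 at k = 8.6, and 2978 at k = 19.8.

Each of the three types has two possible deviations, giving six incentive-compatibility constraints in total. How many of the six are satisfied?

High-risk (own payoff 499): to k=8.6 gives 2270 − 241×8.6 = 197.4 → no gain ✓; to k=19.8 gives 2978 − 241×19.8 = -1793.8 → no gain ✓.
Mid-risk (own payoff 2270 − 172×8.6 = 790.8): to k=0 gives 499 → no gain ✓; to k=19.8 gives 2978 − 172×19.8 = -427.6 → no gain ✓.
Low-risk (own payoff 2978 − 92×19.8 = 1156.4): to k=0 gives 499 → no gain ✓; to k=8.6 gives 2270 − 92×8.6 = 1478.8 → profitable ✗.
5 of the 6 constraints hold; not an equilibrium.

5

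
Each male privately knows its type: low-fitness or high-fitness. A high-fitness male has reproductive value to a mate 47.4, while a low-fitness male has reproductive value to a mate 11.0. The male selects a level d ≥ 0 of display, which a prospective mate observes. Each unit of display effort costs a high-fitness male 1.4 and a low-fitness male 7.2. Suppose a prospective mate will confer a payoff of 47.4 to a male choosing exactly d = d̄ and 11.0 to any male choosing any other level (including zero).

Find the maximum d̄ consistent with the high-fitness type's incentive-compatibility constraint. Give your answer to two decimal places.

Choosing d̄ yields the high-fitness type 47.4 − 1.4·d̄; choosing zero yields 11.0.
The high-fitness type is indifferent at 47.4 − 1.4·d̄ = 11.0, i.e. d̄ = (47.4 − 11.0) / 1.4 = 26.00.
For any d̄ above 26.00 the high-fitness type would rather pool at zero, so separation collapses.

26.00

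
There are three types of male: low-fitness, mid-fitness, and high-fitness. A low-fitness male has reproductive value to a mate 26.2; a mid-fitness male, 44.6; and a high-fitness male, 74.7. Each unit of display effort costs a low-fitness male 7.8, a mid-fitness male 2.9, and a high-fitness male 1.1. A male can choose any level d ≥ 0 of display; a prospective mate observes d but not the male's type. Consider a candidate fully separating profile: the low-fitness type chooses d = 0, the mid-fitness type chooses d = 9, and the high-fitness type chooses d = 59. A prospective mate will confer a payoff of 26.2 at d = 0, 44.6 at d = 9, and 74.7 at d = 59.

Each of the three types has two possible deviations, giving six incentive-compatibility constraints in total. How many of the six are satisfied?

High-fitness (own payoff 74.7 − 1.1×59 = 9.8): to d=0 gives 26.2 → profitable ✗; to d=9 gives 44.6 − 1.1×9 = 34.7 → profitable ✗.
Mid-fitness (own payoff 44.6 − 2.9×9 = 18.5): to d=0 gives 26.2 → profitable ✗; to d=59 gives 74.7 − 2.9×59 = -96.4 → no gain ✓.
Low-fitness (own payoff 26.2): to d=9 gives 44.6 − 7.8×9 = -25.6 → no gain ✓; to d=59 gives 74.7 − 7.8×59 = -385.5 → no gain ✓.
3 of the 6 constraints hold; not an equilibrium.

3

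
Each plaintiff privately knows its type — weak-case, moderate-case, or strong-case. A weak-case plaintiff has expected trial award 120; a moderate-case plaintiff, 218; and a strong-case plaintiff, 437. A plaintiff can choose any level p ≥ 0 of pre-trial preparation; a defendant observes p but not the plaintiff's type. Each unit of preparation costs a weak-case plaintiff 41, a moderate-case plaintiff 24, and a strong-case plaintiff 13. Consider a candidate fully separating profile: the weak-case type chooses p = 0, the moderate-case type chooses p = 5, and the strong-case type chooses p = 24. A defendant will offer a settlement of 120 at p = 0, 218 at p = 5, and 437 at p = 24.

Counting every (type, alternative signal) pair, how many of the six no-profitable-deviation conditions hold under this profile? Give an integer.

4

Moderate-case (own payoff 218 − 24×5 = 98): to p=0 gives 120 → profitable ✗; to p=24 gives 437 − 24×24 = -139 → no gain ✓.
Strong-case (own payoff 437 − 13×24 = 125): to p=0 gives 120 → no gain ✓; to p=5 gives 218 − 13×5 = 153 → profitable ✗.
Weak-case (own payoff 120): to p=5 gives 218 − 41×5 = 13 → no gain ✓; to p=24 gives 437 − 41×24 = -547 → no gain ✓.
4 of the 6 constraints hold; not an equilibrium.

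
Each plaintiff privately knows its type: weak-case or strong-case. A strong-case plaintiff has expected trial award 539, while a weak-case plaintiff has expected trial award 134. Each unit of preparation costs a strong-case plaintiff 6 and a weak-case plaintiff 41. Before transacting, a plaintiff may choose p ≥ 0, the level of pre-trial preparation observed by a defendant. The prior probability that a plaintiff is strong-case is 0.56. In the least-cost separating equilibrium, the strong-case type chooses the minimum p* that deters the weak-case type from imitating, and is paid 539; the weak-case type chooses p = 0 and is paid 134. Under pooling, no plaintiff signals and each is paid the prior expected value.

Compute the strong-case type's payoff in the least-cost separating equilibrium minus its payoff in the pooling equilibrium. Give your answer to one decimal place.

118.9

Least-cost separating signal: p* solves 134 = 539 − 41·p*, so p* = (539 − 134)/41 ≈ 9.8780.
Strong-case type's separating payoff: 539 − 6 × p* = 539 − 6 × (539 − 134)/41 = 539 − 2430/41 ≈ 479.732.
Pooling payoff: 0.56 × 539 + 0.44 × 134 = 360.8.
Difference: 479.732 − 360.8 = 118.932, i.e. 118.9 to one decimal place.
The strong-case type prefers to separate.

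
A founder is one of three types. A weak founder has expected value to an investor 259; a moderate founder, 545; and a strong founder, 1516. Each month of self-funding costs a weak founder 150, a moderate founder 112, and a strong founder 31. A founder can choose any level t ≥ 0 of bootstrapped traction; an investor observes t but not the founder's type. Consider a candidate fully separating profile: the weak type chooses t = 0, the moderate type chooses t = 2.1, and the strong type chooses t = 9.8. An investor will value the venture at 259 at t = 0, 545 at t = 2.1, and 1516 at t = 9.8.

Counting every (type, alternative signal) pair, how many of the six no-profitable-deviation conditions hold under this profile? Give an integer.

Strong (own payoff 1516 − 31×9.8 = 1212.2): to t=0 gives 259 → no gain ✓; to t=2.1 gives 545 − 31×2.1 = 479.9 → no gain ✓.
Moderate (own payoff 545 − 112×2.1 = 309.8): to t=0 gives 259 → no gain ✓; to t=9.8 gives 1516 − 112×9.8 = 418.4 → profitable ✗.
Weak (own payoff 259): to t=2.1 gives 545 − 150×2.1 = 230 → no gain ✓; to t=9.8 gives 1516 − 150×9.8 = 46 → no gain ✓.
5 of the 6 constraints hold; not an equilibrium.

5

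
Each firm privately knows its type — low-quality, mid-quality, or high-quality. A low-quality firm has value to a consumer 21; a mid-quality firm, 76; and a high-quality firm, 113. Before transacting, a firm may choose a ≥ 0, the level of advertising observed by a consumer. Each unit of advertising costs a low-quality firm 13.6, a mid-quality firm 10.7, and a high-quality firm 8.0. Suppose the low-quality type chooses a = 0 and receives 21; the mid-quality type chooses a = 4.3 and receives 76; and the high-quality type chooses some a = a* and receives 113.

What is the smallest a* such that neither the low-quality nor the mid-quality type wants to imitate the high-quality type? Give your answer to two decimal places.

7.76

Mid-quality type (on-path payoff 76 − 10.7×4.3 = 29.99) won't mimic when 29.99 ≥ 113 − 10.7·a*, i.e. a* ≥ 7.76.
Low-quality type (on-path payoff 21) won't mimic when 21 ≥ 113 − 13.6·a*, i.e. a* ≥ 6.76.
Both must hold, so a* = max(6.76, 7.76) = 7.76. The mid-quality type's constraint binds.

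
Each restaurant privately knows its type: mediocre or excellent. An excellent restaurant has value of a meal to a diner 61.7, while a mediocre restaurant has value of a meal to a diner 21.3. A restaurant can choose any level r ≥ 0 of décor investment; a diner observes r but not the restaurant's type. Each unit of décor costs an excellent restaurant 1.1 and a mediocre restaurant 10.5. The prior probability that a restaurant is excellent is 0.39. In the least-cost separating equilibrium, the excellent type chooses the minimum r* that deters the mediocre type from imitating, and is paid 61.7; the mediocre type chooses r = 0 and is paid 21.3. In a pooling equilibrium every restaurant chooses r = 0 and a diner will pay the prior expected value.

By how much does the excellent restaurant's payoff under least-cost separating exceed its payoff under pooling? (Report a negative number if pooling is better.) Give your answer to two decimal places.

Least-cost separating signal: r* solves 21.3 = 61.7 − 10.5·r*, so r* = (61.7 − 21.3)/10.5 ≈ 3.8476.
Excellent type's separating payoff: 61.7 − 1.1 × r* = 61.7 − 1.1 × (61.7 − 21.3)/10.5 = 61.7 − 44.44/10.5 ≈ 57.4676.
Pooling payoff: 0.39 × 61.7 + 0.61 × 21.3 = 37.056.
Difference: 57.4676 − 37.056 = 20.4116, i.e. 20.41 to two decimal places.
The excellent type prefers to separate.

20.41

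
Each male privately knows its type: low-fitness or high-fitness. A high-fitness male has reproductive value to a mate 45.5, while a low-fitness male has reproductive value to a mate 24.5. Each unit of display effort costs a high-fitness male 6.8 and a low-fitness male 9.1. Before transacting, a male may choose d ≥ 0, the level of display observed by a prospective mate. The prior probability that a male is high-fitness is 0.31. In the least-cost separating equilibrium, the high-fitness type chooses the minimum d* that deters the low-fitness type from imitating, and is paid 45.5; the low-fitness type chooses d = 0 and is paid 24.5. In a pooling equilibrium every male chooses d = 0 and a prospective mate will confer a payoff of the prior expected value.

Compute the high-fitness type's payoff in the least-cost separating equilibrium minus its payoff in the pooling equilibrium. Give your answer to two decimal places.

Least-cost separating signal: d* solves 24.5 = 45.5 − 9.1·d*, so d* = (45.5 − 24.5)/9.1 ≈ 2.3077.
High-fitness type's separating payoff: 45.5 − 6.8 × d* = 45.5 − 6.8 × (45.5 − 24.5)/9.1 = 45.5 − 142.8/9.1 ≈ 29.8077.
Pooling payoff: 0.31 × 45.5 + 0.69 × 24.5 = 31.01.
Difference: 29.8077 − 31.01 = -1.2023, i.e. -1.20 to two decimal places.
The high-fitness type would prefer the pooling outcome.

-1.20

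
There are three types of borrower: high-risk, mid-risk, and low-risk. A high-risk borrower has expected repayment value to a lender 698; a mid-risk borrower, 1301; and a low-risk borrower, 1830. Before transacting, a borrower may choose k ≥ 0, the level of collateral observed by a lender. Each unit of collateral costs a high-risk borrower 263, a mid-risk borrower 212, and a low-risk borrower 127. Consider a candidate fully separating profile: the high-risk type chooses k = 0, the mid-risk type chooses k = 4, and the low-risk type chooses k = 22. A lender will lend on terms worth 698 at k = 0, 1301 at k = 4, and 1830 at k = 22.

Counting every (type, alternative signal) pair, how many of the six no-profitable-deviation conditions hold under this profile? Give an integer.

Low-risk (own payoff 1830 − 127×22 = -964): to k=0 gives 698 → profitable ✗; to k=4 gives 1301 − 127×4 = 793 → profitable ✗.
Mid-risk (own payoff 1301 − 212×4 = 453): to k=0 gives 698 → profitable ✗; to k=22 gives 1830 − 212×22 = -2834 → no gain ✓.
High-risk (own payoff 698): to k=4 gives 1301 − 263×4 = 249 → no gain ✓; to k=22 gives 1830 − 263×22 = -3956 → no gain ✓.
3 of the 6 constraints hold; not an equilibrium.

3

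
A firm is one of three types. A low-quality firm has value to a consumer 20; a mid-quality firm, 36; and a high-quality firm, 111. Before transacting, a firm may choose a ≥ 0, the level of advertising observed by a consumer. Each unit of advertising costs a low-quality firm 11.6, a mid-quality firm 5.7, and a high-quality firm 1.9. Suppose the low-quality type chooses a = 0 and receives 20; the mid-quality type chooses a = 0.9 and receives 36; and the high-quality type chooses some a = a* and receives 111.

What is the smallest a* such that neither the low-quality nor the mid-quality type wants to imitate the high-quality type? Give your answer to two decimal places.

14.06

Low-quality type (on-path payoff 20) won't mimic when 20 ≥ 111 − 11.6·a*, i.e. a* ≥ 7.84.
Mid-quality type (on-path payoff 36 − 5.7×0.9 = 30.87) won't mimic when 30.87 ≥ 111 − 5.7·a*, i.e. a* ≥ 14.06.
Both must hold, so a* = max(7.84, 14.06) = 14.06. The mid-quality type's constraint binds.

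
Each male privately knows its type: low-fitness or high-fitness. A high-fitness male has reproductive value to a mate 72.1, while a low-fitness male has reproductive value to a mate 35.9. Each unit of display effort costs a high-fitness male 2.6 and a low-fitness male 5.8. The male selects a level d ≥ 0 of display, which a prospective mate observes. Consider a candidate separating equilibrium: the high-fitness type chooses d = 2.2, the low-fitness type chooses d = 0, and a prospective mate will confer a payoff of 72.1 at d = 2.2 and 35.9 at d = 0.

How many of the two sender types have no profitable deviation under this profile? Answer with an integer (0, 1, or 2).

Low-fitness type: stay at 0 → 35.9; mimic → 72.1 − 5.8 × 2.2 = 59.34. IC fails (35.9 < 59.34).
High-fitness type: signal → 72.1 − 2.6 × 2.2 = 66.38; deviate to 0 → 35.9. IC holds (66.38 ≥ 35.9).
1 of 2 constraints hold, so this profile is not an equilibrium.

1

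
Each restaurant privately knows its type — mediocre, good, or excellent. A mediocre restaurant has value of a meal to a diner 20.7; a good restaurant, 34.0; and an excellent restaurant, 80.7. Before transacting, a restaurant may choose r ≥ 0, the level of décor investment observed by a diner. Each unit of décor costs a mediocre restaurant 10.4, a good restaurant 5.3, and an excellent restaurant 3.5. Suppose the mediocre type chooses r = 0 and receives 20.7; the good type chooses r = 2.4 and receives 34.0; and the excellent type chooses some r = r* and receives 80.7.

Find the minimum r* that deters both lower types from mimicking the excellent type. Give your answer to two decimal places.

11.21

Mediocre type (on-path payoff 20.7) won't mimic when 20.7 ≥ 80.7 − 10.4·r*, i.e. r* ≥ 5.77.
Good type (on-path payoff 34.0 − 5.3×2.4 = 21.28) won't mimic when 21.28 ≥ 80.7 − 5.3·r*, i.e. r* ≥ 11.21.
Both must hold, so r* = max(5.77, 11.21) = 11.21. The good type's constraint binds.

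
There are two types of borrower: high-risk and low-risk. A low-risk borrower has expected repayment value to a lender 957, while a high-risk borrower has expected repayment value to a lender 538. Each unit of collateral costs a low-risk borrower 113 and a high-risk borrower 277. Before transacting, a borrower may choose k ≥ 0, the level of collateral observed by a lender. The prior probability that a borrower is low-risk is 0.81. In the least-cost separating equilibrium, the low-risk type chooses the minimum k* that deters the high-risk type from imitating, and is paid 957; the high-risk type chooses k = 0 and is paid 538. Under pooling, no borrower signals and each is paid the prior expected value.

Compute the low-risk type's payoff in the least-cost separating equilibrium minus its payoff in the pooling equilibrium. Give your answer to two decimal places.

Least-cost separating signal: k* solves 538 = 957 − 277·k*, so k* = (957 − 538)/277 ≈ 1.5126.
Low-risk type's separating payoff: 957 − 113 × k* = 957 − 113 × (957 − 538)/277 = 957 − 47347/277 ≈ 786.0722.
Pooling payoff: 0.81 × 957 + 0.19 × 538 = 877.39.
Difference: 786.0722 − 877.39 = -91.3178, i.e. -91.32 to two decimal places.
The low-risk type would prefer the pooling outcome.

-91.32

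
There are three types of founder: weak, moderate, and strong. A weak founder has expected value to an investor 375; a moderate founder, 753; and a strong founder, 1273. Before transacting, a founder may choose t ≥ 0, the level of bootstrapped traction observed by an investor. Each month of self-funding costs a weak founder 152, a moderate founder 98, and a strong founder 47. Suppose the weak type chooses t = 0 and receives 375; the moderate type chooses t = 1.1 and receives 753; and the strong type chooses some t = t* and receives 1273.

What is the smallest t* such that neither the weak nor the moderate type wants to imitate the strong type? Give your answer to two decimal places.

6.41

Weak type (on-path payoff 375) won't mimic when 375 ≥ 1273 − 152·t*, i.e. t* ≥ 5.91.
Moderate type (on-path payoff 753 − 98×1.1 = 645.2) won't mimic when 645.2 ≥ 1273 − 98·t*, i.e. t* ≥ 6.41.
Both must hold, so t* = max(5.91, 6.41) = 6.41. The moderate type's constraint binds.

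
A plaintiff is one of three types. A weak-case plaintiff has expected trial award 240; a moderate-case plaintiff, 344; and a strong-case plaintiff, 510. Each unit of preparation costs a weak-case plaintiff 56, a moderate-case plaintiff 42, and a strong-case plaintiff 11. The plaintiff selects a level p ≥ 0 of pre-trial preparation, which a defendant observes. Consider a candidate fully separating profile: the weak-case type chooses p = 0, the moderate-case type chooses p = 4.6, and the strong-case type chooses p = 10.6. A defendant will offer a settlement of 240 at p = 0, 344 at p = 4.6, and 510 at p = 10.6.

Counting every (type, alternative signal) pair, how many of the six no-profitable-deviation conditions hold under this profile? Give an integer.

Moderate-case (own payoff 344 − 42×4.6 = 150.8): to p=0 gives 240 → profitable ✗; to p=10.6 gives 510 − 42×10.6 = 64.8 → no gain ✓.
Strong-case (own payoff 510 − 11×10.6 = 393.4): to p=0 gives 240 → no gain ✓; to p=4.6 gives 344 − 11×4.6 = 293.4 → no gain ✓.
Weak-case (own payoff 240): to p=4.6 gives 344 − 56×4.6 = 86.4 → no gain ✓; to p=10.6 gives 510 − 56×10.6 = -83.6 → no gain ✓.
5 of the 6 constraints hold; not an equilibrium.

5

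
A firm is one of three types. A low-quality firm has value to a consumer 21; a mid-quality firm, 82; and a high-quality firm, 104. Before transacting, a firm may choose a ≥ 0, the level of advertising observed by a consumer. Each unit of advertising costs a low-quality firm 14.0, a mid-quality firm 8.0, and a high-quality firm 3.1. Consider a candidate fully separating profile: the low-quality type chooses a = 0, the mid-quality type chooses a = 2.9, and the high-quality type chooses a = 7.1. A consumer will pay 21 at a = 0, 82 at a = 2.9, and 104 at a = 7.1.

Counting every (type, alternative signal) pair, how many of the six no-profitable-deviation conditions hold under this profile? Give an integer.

High-quality (own payoff 104 − 3.1×7.1 = 81.99): to a=0 gives 21 → no gain ✓; to a=2.9 gives 82 − 3.1×2.9 = 73.01 → no gain ✓.
Mid-quality (own payoff 82 − 8.0×2.9 = 58.8): to a=0 gives 21 → no gain ✓; to a=7.1 gives 104 − 8.0×7.1 = 47.2 → no gain ✓.
Low-quality (own payoff 21): to a=2.9 gives 82 − 14.0×2.9 = 41.4 → profitable ✗; to a=7.1 gives 104 − 14.0×7.1 = 4.6 → no gain ✓.
5 of the 6 constraints hold; not an equilibrium.

5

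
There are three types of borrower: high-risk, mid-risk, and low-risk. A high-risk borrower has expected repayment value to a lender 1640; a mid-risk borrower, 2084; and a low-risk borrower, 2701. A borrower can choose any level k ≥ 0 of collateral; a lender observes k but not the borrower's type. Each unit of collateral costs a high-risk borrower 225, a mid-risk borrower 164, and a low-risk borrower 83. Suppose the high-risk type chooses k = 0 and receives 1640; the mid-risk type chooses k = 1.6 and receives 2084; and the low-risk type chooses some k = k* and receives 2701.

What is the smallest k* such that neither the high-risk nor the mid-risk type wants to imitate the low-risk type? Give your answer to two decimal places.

5.36

High-risk type (on-path payoff 1640) won't mimic when 1640 ≥ 2701 − 225·k*, i.e. k* ≥ 4.72.
Mid-risk type (on-path payoff 2084 − 164×1.6 = 1821.6) won't mimic when 1821.6 ≥ 2701 − 164·k*, i.e. k* ≥ 5.36.
Both must hold, so k* = max(4.72, 5.36) = 5.36. The mid-risk type's constraint binds.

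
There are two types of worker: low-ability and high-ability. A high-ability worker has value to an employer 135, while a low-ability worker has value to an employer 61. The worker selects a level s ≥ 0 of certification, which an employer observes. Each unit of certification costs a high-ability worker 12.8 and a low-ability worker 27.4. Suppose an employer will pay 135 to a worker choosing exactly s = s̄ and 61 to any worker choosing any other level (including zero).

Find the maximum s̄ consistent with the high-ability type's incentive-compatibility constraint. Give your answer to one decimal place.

5.8

Choosing s̄ yields the high-ability type 135 − 12.8·s̄; choosing zero yields 61.
The high-ability type is indifferent at 135 − 12.8·s̄ = 61, i.e. s̄ = (135 − 61) / 12.8 ≈ 5.8.
For any s̄ above 5.8 the high-ability type would rather pool at zero, so separation collapses.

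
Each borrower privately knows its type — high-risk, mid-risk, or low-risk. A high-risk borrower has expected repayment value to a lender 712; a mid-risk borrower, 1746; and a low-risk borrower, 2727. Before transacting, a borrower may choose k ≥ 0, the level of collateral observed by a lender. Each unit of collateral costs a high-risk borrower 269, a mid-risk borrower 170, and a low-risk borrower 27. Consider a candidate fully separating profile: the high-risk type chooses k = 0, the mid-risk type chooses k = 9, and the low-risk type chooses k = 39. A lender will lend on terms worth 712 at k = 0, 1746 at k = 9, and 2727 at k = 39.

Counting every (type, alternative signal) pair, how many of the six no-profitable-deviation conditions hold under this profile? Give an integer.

Mid-risk (own payoff 1746 − 170×9 = 216): to k=0 gives 712 → profitable ✗; to k=39 gives 2727 − 170×39 = -3903 → no gain ✓.
High-risk (own payoff 712): to k=9 gives 1746 − 269×9 = -675 → no gain ✓; to k=39 gives 2727 − 269×39 = -7764 → no gain ✓.
Low-risk (own payoff 2727 − 27×39 = 1674): to k=0 gives 712 → no gain ✓; to k=9 gives 1746 − 27×9 = 1503 → no gain ✓.
5 of the 6 constraints hold; not an equilibrium.

5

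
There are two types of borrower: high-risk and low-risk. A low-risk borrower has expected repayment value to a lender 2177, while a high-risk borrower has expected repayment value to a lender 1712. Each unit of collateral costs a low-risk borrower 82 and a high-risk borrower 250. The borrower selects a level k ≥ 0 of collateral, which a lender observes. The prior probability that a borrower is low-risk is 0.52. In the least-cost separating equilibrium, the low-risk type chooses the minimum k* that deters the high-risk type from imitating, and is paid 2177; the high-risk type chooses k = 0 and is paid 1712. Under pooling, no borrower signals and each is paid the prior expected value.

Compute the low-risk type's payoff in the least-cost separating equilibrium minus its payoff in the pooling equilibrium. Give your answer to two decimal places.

Least-cost separating signal: k* solves 1712 = 2177 − 250·k*, so k* = (2177 − 1712)/250 = 1.86.
Low-risk type's separating payoff: 2177 − 82 × k* = 2177 − 82 × (2177 − 1712)/250 = 2177 − 38130/250 = 2024.48.
Pooling payoff: 0.52 × 2177 + 0.48 × 1712 = 1953.8.
Difference: 2024.48 − 1953.8 = 70.68.
The low-risk type prefers to separate.

70.68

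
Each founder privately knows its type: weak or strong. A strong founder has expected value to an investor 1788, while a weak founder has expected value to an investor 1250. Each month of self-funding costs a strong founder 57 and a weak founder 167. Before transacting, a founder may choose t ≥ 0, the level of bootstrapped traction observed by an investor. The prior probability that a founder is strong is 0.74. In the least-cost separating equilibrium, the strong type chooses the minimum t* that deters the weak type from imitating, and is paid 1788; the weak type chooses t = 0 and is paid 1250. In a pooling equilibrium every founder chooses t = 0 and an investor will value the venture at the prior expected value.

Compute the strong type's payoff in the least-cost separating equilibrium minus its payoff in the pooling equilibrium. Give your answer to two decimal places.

Least-cost separating signal: t* solves 1250 = 1788 − 167·t*, so t* = (1788 − 1250)/167 ≈ 3.2216.
Strong type's separating payoff: 1788 − 57 × t* = 1788 − 57 × (1788 − 1250)/167 = 1788 − 30666/167 ≈ 1604.3713.
Pooling payoff: 0.74 × 1788 + 0.26 × 1250 = 1648.12.
Difference: 1604.3713 − 1648.12 = -43.7487, i.e. -43.75 to two decimal places.
The strong type would prefer the pooling outcome.

-43.75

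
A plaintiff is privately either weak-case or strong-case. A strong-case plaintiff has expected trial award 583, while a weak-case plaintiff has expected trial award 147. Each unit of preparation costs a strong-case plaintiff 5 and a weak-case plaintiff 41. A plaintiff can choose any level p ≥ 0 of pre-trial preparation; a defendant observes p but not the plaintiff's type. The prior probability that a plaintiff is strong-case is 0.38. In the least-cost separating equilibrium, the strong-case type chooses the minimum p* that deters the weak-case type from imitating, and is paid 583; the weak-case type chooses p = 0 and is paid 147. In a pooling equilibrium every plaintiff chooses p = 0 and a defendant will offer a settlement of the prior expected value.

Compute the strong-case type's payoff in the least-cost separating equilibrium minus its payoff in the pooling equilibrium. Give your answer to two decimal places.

Least-cost separating signal: p* solves 147 = 583 − 41·p*, so p* = (583 − 147)/41 ≈ 10.6341.
Strong-case type's separating payoff: 583 − 5 × p* = 583 − 5 × (583 − 147)/41 = 583 − 2180/41 ≈ 529.8293.
Pooling payoff: 0.38 × 583 + 0.62 × 147 = 312.68.
Difference: 529.8293 − 312.68 = 217.1493, i.e. 217.15 to two decimal places.
The strong-case type prefers to separate.

217.15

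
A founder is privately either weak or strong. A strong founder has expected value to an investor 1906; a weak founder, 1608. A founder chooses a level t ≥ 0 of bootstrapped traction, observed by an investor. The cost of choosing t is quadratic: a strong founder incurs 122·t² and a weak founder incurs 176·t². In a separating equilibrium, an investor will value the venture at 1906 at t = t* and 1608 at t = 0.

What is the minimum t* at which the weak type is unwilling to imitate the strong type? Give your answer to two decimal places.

The weak type at t = 0 receives 1608; imitating at t* yields 1906 − 176·t*².
Indifference: 1608 = 1906 − 176·t*², so t*² = (1906 − 1608) / 176 ≈ 1.6932.
t* = √1.6932 ≈ 1.30.

1.30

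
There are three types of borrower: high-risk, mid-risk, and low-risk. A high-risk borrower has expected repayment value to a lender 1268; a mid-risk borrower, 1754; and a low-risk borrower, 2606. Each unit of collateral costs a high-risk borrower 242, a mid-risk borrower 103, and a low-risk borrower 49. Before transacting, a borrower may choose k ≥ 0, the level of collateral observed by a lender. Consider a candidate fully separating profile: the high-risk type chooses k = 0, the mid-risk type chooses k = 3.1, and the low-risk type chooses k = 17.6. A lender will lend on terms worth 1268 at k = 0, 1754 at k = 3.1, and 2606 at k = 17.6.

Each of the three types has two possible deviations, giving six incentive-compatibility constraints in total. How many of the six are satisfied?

Mid-risk (own payoff 1754 − 103×3.1 = 1434.7): to k=0 gives 1268 → no gain ✓; to k=17.6 gives 2606 − 103×17.6 = 793.2 → no gain ✓.
High-risk (own payoff 1268): to k=3.1 gives 1754 − 242×3.1 = 1003.8 → no gain ✓; to k=17.6 gives 2606 − 242×17.6 = -1653.2 → no gain ✓.
Low-risk (own payoff 2606 − 49×17.6 = 1743.6): to k=0 gives 1268 → no gain ✓; to k=3.1 gives 1754 − 49×3.1 = 1602.1 → no gain ✓.
6 of the 6 constraints hold; this profile is a separating equilibrium.

6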